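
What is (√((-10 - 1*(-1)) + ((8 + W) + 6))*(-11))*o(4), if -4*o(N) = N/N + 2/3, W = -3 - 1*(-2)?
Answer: 55/6 ≈ 9.1667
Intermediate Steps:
W = -1 (W = -3 + 2 = -1)
o(N) = -5/12 (o(N) = -(N/N + 2/3)/4 = -(1 + 2*(⅓))/4 = -(1 + ⅔)/4 = -¼*5/3 = -5/12)
(√((-10 - 1*(-1)) + ((8 + W) + 6))*(-11))*o(4) = (√((-10 - 1*(-1)) + ((8 - 1) + 6))*(-11))*(-5/12) = (√((-10 + 1) + (7 + 6))*(-11))*(-5/12) = (√(-9 + 13)*(-11))*(-5/12) = (√4*(-11))*(-5/12) = (2*(-11))*(-5/12) = -22*(-5/12) = 55/6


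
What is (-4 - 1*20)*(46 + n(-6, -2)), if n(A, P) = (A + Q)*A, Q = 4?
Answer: -1392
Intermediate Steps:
n(A, P) = A*(4 + A) (n(A, P) = (A + 4)*A = (4 + A)*A = A*(4 + A))
(-4 - 1*20)*(46 + n(-6, -2)) = (-4 - 1*20)*(46 - 6*(4 - 6)) = (-4 - 20)*(46 - 6*(-2)) = -24*(46 + 12) = -24*58 = -1392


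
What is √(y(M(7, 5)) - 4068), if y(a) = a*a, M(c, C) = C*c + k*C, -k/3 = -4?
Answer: √4957 ≈ 70.406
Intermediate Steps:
k = 12 (k = -3*(-4) = 12)
M(c, C) = 12*C + C*c (M(c, C) = C*c + 12*C = 12*C + C*c)
y(a) = a²
√(y(M(7, 5)) - 4068) = √((5*(12 + 7))² - 4068) = √((5*19)² - 4068) = √(95² - 4068) = √(9025 - 4068) = √4957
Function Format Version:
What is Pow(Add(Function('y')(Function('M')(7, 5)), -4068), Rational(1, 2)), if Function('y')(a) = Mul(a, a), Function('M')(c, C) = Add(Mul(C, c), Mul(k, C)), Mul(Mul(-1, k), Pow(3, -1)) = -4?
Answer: Pow(4957, Rational(1, 2)) ≈ 70.406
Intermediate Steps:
k = 12 (k = Mul(-3, -4) = 12)
Function('M')(c, C) = Add(Mul(12, C), Mul(C, c)) (Function('M')(c, C) = Add(Mul(C, c), Mul(12, C)) = Add(Mul(12, C), Mul(C, c)))
Function('y')(a) = Pow(a, 2)
Pow(Add(Function('y')(Function('M')(7, 5)), -4068), Rational(1, 2)) = Pow(Add(Pow(Mul(5, Add(12, 7)), 2), -4068), Rational(1, 2)) = Pow(Add(Pow(Mul(5, 19), 2), -4068), Rational(1, 2)) = Pow(Add(Pow(95, 2), -4068), Rational(1, 2)) = Pow(Add(9025, -4068), Rational(1, 2)) = Pow(4957, Rational(1, 2))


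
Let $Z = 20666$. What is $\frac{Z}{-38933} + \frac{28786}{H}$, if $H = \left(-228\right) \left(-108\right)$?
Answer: $\frac{305922877}{479343096} \approx 0.63821$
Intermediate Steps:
$H = 24624$
$\frac{Z}{-38933} + \frac{28786}{H} = \frac{20666}{-38933} + \frac{28786}{24624} = 20666 \left(- \frac{1}{38933}\right) + 28786 \cdot \frac{1}{24624} = - \frac{20666}{38933} + \frac{14393}{12312} = \frac{305922877}{479343096}$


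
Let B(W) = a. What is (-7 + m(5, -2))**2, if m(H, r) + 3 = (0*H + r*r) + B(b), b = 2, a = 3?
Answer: 9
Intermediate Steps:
B(W) = 3
m(H, r) = r**2 (m(H, r) = -3 + ((0*H + r*r) + 3) = -3 + ((0 + r**2) + 3) = -3 + (r**2 + 3) = -3 + (3 + r**2) = r**2)
(-7 + m(5, -2))**2 = (-7 + (-2)**2)**2 = (-7 + 4)**2 = (-3)**2 = 9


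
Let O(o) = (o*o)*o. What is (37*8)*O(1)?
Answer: 296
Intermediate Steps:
O(o) = o³ (O(o) = o²*o = o³)
(37*8)*O(1) = (37*8)*1³ = 296*1 = 296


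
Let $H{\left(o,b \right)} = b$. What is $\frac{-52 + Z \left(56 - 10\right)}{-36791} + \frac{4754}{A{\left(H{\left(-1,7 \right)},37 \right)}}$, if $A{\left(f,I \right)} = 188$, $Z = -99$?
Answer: $\frac{87885171}{3458354} \approx 25.412$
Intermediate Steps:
$\frac{-52 + Z \left(56 - 10\right)}{-36791} + \frac{4754}{A{\left(H{\left(-1,7 \right)},37 \right)}} = \frac{-52 - 99 \left(56 - 10\right)}{-36791} + \frac{4754}{188} = \left(-52 - 4554\right) \left(- \frac{1}{36791}\right) + 4754 \cdot \frac{1}{188} = \left(-52 - 4554\right) \left(- \frac{1}{36791}\right) + \frac{2377}{94} = \left(-4606\right) \left(- \frac{1}{36791}\right) + \frac{2377}{94} = \frac{4606}{36791} + \frac{2377}{94} = \frac{87885171}{3458354}$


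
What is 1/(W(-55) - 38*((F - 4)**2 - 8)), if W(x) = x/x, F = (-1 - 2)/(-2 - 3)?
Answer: -25/3357 ≈ -0.0074471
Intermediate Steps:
F = 3/5 (F = -3/(-5) = -3*(-1/5) = 3/5 ≈ 0.60000)
W(x) = 1
1/(W(-55) - 38*((F - 4)**2 - 8)) = 1/(1 - 38*((3/5 - 4)**2 - 8)) = 1/(1 - 38*((-17/5)**2 - 8)) = 1/(1 - 38*(289/25 - 8)) = 1/(1 - 38*89/25) = 1/(1 - 3382/25) = 1/(-3357/25) = -25/3357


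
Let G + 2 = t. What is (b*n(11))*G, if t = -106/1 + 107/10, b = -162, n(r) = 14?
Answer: 1103382/5 ≈ 2.2068e+5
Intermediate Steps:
t = -953/10 (t = -106*1 + 107*(1/10) = -106 + 107/10 = -953/10 ≈ -95.300)
G = -973/10 (G = -2 - 953/10 = -973/10 ≈ -97.300)
(b*n(11))*G = -162*14*(-973/10) = -2268*(-973/10) = 1103382/5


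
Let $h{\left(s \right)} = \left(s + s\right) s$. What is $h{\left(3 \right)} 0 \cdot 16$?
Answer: $0$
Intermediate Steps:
$h{\left(s \right)} = 2 s^{2}$ ($h{\left(s \right)} = 2 s s = 2 s^{2}$)
$h{\left(3 \right)} 0 \cdot 16 = 2 \cdot 3^{2} \cdot 0 \cdot 16 = 2 \cdot 9 \cdot 0 \cdot 16 = 18 \cdot 0 \cdot 16 = 0 \cdot 16 = 0$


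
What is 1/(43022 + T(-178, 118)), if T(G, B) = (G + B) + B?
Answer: 1/43080 ≈ 2.3213e-5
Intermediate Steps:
T(G, B) = G + 2*B (T(G, B) = (B + G) + B = G + 2*B)
1/(43022 + T(-178, 118)) = 1/(43022 + (-178 + 2*118)) = 1/(43022 + (-178 + 236)) = 1/(43022 + 58) = 1/43080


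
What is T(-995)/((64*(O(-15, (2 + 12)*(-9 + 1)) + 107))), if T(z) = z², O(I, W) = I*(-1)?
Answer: 990025/7808 ≈ 126.80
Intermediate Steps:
O(I, W) = -I
T(-995)/((64*(O(-15, (2 + 12)*(-9 + 1)) + 107))) = (-995)²/((64*(-1*(-15) + 107))) = 990025/((64*(15 + 107))) = 990025/((64*122)) = 990025/7808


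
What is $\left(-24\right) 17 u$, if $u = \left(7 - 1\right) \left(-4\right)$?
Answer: $9792$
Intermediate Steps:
$u = -24$ ($u = 6 \left(-4\right) = -24$)
$\left(-24\right) 17 u = \left(-24\right) 17 \left(-24\right) = \left(-408\right) \left(-24\right) = 9792$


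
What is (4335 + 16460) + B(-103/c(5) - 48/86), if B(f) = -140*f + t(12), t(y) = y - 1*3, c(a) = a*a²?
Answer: 22572312/1075 ≈ 20998.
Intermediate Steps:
c(a) = a³
t(y) = -3 + y (t(y) = y - 3 = -3 + y)
B(f) = 9 - 140*f (B(f) = -140*f + (-3 + 12) = -140*f + 9 = 9 - 140*f)
(4335 + 16460) + B(-103/c(5) - 48/86) = (4335 + 16460) + (9 - 140*(-103/(5³) - 48/86)) = 20795 + (9 - 140*(-103/125 - 48*1/86)) = 20795 + (9 - 140*(-103*1/125 - 24/43)) = 20795 + (9 - 140*(-103/125 - 24/43)) = 20795 + (9 - 140*(-7429/5375)) = 20795 + (9 + 208012/1075) = 20795 + 217687/1075 = 22572312/1075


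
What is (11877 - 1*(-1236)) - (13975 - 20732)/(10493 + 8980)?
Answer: 255356206/19473 ≈ 13113.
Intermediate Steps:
(11877 - 1*(-1236)) - (13975 - 20732)/(10493 + 8980) = (11877 + 1236) - (-6757)/19473 = 13113 - (-6757)/19473 = 13113 - 1*(-6757/19473) = 13113 + 6757/19473 = 255356206/19473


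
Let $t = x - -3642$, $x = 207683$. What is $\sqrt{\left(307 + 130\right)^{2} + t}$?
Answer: $\sqrt{402294} \approx 634.27$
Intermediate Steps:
$t = 211325$ ($t = 207683 - -3642 = 207683 + 3642 = 211325$)
$\sqrt{\left(307 + 130\right)^{2} + t} = \sqrt{\left(307 + 130\right)^{2} + 211325} = \sqrt{437^{2} + 211325} = \sqrt{190969 + 211325} = \sqrt{402294}$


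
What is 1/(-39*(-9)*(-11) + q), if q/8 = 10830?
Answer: 1/82779 ≈ 1.2080e-5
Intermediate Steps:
q = 86640 (q = 8*10830 = 86640)
1/(-39*(-9)*(-11) + q) = 1/(-39*(-9)*(-11) + 86640) = 1/(351*(-11) + 86640) = 1/(-3861 + 86640) = 1/82779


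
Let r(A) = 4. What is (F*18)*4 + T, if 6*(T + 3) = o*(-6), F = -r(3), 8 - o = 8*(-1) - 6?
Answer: -313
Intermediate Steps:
o = 22 (o = 8 - (8*(-1) - 6) = 8 - (-8 - 6) = 8 - 1*(-14) = 8 + 14 = 22)
F = -4 (F = -1*4 = -4)
T = -25 (T = -3 + (22*(-6))/6 = -3 + (1/6)*(-132) = -3 - 22 = -25)
(F*18)*4 + T = -4*18*4 - 25 = -72*4 - 25 = -288 - 25 = -313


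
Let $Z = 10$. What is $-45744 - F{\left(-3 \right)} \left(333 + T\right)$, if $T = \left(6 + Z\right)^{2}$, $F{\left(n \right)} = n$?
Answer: $-43977$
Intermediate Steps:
$T = 256$ ($T = \left(6 + 10\right)^{2} = 16^{2} = 256$)
$-45744 - F{\left(-3 \right)} \left(333 + T\right) = -45744 - - 3 \left(333 + 256\right) = -45744 - \left(-3\right) 589 = -45744 - -1767 = -45744 + 1767 = -43977$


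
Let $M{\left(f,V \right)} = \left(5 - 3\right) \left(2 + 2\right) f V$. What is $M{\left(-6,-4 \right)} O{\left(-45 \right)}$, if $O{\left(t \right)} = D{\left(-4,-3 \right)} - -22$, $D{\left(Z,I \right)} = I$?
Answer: $3648$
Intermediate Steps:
$M{\left(f,V \right)} = 8 V f$ ($M{\left(f,V \right)} = 2 \cdot 4 f V = 8 f V = 8 V f$)
$O{\left(t \right)} = 19$ ($O{\left(t \right)} = -3 - -22 = -3 + 22 = 19$)
$M{\left(-6,-4 \right)} O{\left(-45 \right)} = 8 \left(-4\right) \left(-6\right) 19 = 192 \cdot 19 = 3648$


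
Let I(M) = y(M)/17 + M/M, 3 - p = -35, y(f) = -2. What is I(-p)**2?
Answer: 225/289 ≈ 0.77855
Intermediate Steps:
p = 38 (p = 3 - 1*(-35) = 3 + 35 = 38)
I(M) = 15/17 (I(M) = -2/17 + M/M = -2*1/17 + 1 = -2/17 + 1 = 15/17)
I(-p)**2 = (15/17)**2 = 225/289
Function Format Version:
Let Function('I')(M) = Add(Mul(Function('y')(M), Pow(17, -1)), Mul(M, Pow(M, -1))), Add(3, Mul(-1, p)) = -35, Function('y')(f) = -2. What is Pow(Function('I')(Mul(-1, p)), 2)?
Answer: Rational(225, 289) ≈ 0.77855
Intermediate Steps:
p = 38 (p = Add(3, Mul(-1, -35)) = Add(3, 35) = 38)
Function('I')(M) = Rational(15, 17) (Function('I')(M) = Add(Mul(-2, Pow(17, -1)), Mul(M, Pow(M, -1))) = Add(Mul(-2, Rational(1, 17)), 1) = Add(Rational(-2, 17), 1) = Rational(15, 17))
Pow(Function('I')(Mul(-1, p)), 2) = Pow(Rational(15, 17), 2) = Rational(225, 289)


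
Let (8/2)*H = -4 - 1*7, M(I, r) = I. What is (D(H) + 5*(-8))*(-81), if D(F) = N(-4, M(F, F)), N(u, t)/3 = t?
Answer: 15633/4 ≈ 3908.3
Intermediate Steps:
H = -11/4 (H = (-4 - 1*7)/4 = (-4 - 7)/4 = (1/4)*(-11) = -11/4 ≈ -2.7500)
N(u, t) = 3*t
D(F) = 3*F
(D(H) + 5*(-8))*(-81) = (3*(-11/4) + 5*(-8))*(-81) = (-33/4 - 40)*(-81) = -193/4*(-81) = 15633/4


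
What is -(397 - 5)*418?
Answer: -163856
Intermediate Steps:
-(397 - 5)*418 = -392*418 = -1*163856 = -163856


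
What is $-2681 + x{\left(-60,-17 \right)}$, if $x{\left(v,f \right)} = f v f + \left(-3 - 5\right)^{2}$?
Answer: $-19957$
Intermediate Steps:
$x{\left(v,f \right)} = 64 + v f^{2}$ ($x{\left(v,f \right)} = v f^{2} + \left(-8\right)^{2} = v f^{2} + 64 = 64 + v f^{2}$)
$-2681 + x{\left(-60,-17 \right)} = -2681 + \left(64 - 60 \left(-17\right)^{2}\right) = -2681 + \left(64 - 17340\right) = -2681 - 17276 = -19957$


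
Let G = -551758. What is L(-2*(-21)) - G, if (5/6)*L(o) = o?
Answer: 2759042/5 ≈ 5.5181e+5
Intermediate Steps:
L(o) = 6*o/5
L(-2*(-21)) - G = 6*(-2*(-21))/5 - 1*(-551758) = (6/5)*42 + 551758 = 252/5 + 551758 = 2759042/5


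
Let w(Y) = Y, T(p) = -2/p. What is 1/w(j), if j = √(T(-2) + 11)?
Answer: √3/6 ≈ 0.28868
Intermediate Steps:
j = 2*√3 (j = √(-2/(-2) + 11) = √(-2*(-½) + 11) = √(1 + 11) = √12 = 2*√3 ≈ 3.4641)
1/w(j) = 1/(2*√3) = √3/6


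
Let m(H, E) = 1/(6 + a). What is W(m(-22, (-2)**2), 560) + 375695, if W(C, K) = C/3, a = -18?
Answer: 13525019/36 ≈ 3.7570e+5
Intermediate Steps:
m(H, E) = -1/12 (m(H, E) = 1/(6 - 18) = 1/(-12) = -1/12)
W(C, K) = C/3 (W(C, K) = C*(1/3) = C/3)
W(m(-22, (-2)**2), 560) + 375695 = (1/3)*(-1/12) + 375695 = -1/36 + 375695 = 13525019/36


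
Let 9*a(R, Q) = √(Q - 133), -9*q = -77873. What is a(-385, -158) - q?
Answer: -77873/9 + I*√291/9 ≈ -8652.6 + 1.8954*I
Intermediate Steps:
q = 77873/9 (q = -⅑*(-77873) = 77873/9 ≈ 8652.6)
a(R, Q) = √(-133 + Q)/9 (a(R, Q) = √(Q - 133)/9 = √(-133 + Q)/9)
a(-385, -158) - q = √(-133 - 158)/9 - 1*77873/9 = √(-291)/9 - 77873/9 = (I*√291)/9 - 77873/9 = I*√291/9 - 77873/9 = -77873/9 + I*√291/9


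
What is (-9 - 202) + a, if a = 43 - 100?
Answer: -268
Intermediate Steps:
a = -57
(-9 - 202) + a = (-9 - 202) - 57 = -211 - 57 = -268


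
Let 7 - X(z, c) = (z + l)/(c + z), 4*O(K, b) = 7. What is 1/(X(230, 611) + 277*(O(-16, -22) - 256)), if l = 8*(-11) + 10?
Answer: -3364/236894329 ≈ -1.4200e-5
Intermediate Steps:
O(K, b) = 7/4 (O(K, b) = (¼)*7 = 7/4)
l = -78 (l = -88 + 10 = -78)
X(z, c) = 7 - (-78 + z)/(c + z) (X(z, c) = 7 - (z - 78)/(c + z) = 7 - (-78 + z)/(c + z))
1/(X(230, 611) + 277*(O(-16, -22) - 256)) = 1/((78 + 6*230 + 7*611)/(611 + 230) + 277*(7/4 - 256)) = 1/((78 + 1380 + 4277)/841 + 277*(-1017/4)) = 1/((1/841)*5735 - 281709/4) = 1/(5735/841 - 281709/4) = 1/(-236894329/3364) = -3364/236894329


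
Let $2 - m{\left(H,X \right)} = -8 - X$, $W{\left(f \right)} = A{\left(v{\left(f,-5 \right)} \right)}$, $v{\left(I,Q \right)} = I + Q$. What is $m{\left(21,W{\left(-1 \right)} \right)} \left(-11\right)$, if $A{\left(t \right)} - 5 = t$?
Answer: $-99$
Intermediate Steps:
$A{\left(t \right)} = 5 + t$
$W{\left(f \right)} = f$ ($W{\left(f \right)} = 5 + \left(f - 5\right) = 5 + \left(-5 + f\right) = f$)
$m{\left(H,X \right)} = 10 + X$ ($m{\left(H,X \right)} = 2 - \left(-8 - X\right) = 2 + \left(8 + X\right) = 10 + X$)
$m{\left(21,W{\left(-1 \right)} \right)} \left(-11\right) = \left(10 - 1\right) \left(-11\right) = 9 \left(-11\right) = -99$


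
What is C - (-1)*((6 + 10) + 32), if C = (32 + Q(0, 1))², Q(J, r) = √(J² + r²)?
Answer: 1137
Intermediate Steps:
C = 1089 (C = (32 + √(0² + 1²))² = (32 + √(0 + 1))² = (32 + √1)² = (32 + 1)² = 33² = 1089)
C - (-1)*((6 + 10) + 32) = 1089 - (-1)*((6 + 10) + 32) = 1089 - (-1)*(16 + 32) = 1089 - (-1)*48 = 1089 - 1*(-48) = 1089 + 48 = 1137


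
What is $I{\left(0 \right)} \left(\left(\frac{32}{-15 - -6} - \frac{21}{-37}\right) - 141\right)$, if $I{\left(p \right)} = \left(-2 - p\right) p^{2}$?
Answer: $0$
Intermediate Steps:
$I{\left(p \right)} = p^{2} \left(-2 - p\right)$
$I{\left(0 \right)} \left(\left(\frac{32}{-15 - -6} - \frac{21}{-37}\right) - 141\right) = 0^{2} \left(-2 - 0\right) \left(\left(\frac{32}{-15 - -6} - \frac{21}{-37}\right) - 141\right) = 0 \left(-2 + 0\right) \left(\left(\frac{32}{-15 + 6} - - \frac{21}{37}\right) - 141\right) = 0 \left(-2\right) \left(\left(\frac{32}{-9} + \frac{21}{37}\right) - 141\right) = 0 \left(\left(32 \left(- \frac{1}{9}\right) + \frac{21}{37}\right) - 141\right) = 0 \left(\left(- \frac{32}{9} + \frac{21}{37}\right) - 141\right) = 0 \left(- \frac{995}{333} - 141\right) = 0 \left(- \frac{47948}{333}\right) = 0$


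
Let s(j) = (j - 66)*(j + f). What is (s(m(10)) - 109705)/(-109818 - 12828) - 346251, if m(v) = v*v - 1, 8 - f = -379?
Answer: -42466206479/122646 ≈ -3.4625e+5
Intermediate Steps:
f = 387 (f = 8 - 1*(-379) = 8 + 379 = 387)
m(v) = -1 + v² (m(v) = v² - 1 = -1 + v²)
s(j) = (-66 + j)*(387 + j) (s(j) = (j - 66)*(j + 387) = (-66 + j)*(387 + j))
(s(m(10)) - 109705)/(-109818 - 12828) - 346251 = ((-25542 + (-1 + 10²)² + 321*(-1 + 10²)) - 109705)/(-109818 - 12828) - 346251 = ((-25542 + (-1 + 100)² + 321*(-1 + 100)) - 109705)/(-122646) - 346251 = ((-25542 + 99² + 321*99) - 109705)*(-1/122646) - 346251 = ((-25542 + 9801 + 31779) - 109705)*(-1/122646) - 346251 = (16038 - 109705)*(-1/122646) - 346251 = -93667*(-1/122646) - 346251 = 93667/122646 - 346251 = -42466206479/122646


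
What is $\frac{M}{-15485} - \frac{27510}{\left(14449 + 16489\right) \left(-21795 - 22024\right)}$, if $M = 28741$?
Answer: $- \frac{19481474670076}{10496292178835} \approx -1.856$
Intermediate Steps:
$\frac{M}{-15485} - \frac{27510}{\left(14449 + 16489\right) \left(-21795 - 22024\right)} = \frac{28741}{-15485} - \frac{27510}{\left(14449 + 16489\right) \left(-21795 - 22024\right)} = 28741 \left(- \frac{1}{15485}\right) - \frac{27510}{30938 \left(-43819\right)} = - \frac{28741}{15485} - \frac{27510}{-1355672222} = - \frac{28741}{15485} - - \frac{13755}{677836111} = - \frac{28741}{15485} + \frac{13755}{677836111} = - \frac{19481474670076}{10496292178835}$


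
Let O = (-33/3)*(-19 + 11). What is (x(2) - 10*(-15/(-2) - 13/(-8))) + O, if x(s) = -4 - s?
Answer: -37/4 ≈ -9.2500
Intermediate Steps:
O = 88 (O = -33*⅓*(-8) = -11*(-8) = 88)
(x(2) - 10*(-15/(-2) - 13/(-8))) + O = ((-4 - 1*2) - 10*(-15/(-2) - 13/(-8))) + 88 = ((-4 - 2) - 10*(-15*(-½) - 13*(-⅛))) + 88 = (-6 - 10*(15/2 + 13/8)) + 88 = (-6 - 10*73/8) + 88 = (-6 - 365/4) + 88 = -389/4 + 88 = -37/4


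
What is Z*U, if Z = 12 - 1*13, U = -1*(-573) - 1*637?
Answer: 64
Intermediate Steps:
U = -64 (U = 573 - 637 = -64)
Z = -1 (Z = 12 - 13 = -1)
Z*U = -1*(-64) = 64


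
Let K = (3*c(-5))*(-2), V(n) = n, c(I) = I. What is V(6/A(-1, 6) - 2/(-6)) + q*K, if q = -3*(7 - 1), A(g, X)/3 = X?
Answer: -1618/3 ≈ -539.33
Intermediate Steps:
A(g, X) = 3*X
q = -18 (q = -3*6 = -18)
K = 30 (K = (3*(-5))*(-2) = -15*(-2) = 30)
V(6/A(-1, 6) - 2/(-6)) + q*K = (6/((3*6)) - 2/(-6)) - 18*30 = (6/18 - 2*(-⅙)) - 540 = (6*(1/18) + ⅓) - 540 = (⅓ + ⅓) - 540 = ⅔ - 540 = -1618/3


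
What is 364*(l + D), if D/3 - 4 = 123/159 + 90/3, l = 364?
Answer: 9034844/53 ≈ 1.7047e+5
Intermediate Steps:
D = 5529/53 (D = 12 + 3*(123/159 + 90/3) = 12 + 3*(123*(1/159) + 90*(⅓)) = 12 + 3*(41/53 + 30) = 12 + 3*(1631/53) = 12 + 4893/53 = 5529/53 ≈ 104.32)
364*(l + D) = 364*(364 + 5529/53) = 364*(24821/53) = 9034844/53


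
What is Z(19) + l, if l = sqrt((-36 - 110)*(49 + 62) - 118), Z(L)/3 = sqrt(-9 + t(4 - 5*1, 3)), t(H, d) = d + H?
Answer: I*(2*sqrt(4081) + 3*sqrt(7)) ≈ 135.7*I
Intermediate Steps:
t(H, d) = H + d
Z(L) = 3*I*sqrt(7) (Z(L) = 3*sqrt(-9 + ((4 - 5*1) + 3)) = 3*sqrt(-9 + ((4 - 5) + 3)) = 3*sqrt(-9 + (-1 + 3)) = 3*sqrt(-9 + 2) = 3*sqrt(-7) = 3*(I*sqrt(7)) = 3*I*sqrt(7))
l = 2*I*sqrt(4081) (l = sqrt(-146*111 - 118) = sqrt(-16206 - 118) = sqrt(-16324) = 2*I*sqrt(4081) ≈ 127.77*I)
Z(19) + l = 3*I*sqrt(7) + 2*I*sqrt(4081) = 2*I*sqrt(4081) + 3*I*sqrt(7)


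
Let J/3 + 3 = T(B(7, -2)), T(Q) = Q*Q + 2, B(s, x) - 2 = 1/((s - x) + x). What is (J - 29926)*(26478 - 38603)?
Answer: 17773382750/49 ≈ 3.6272e+8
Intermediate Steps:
B(s, x) = 2 + 1/s (B(s, x) = 2 + 1/((s - x) + x) = 2 + 1/s)
T(Q) = 2 + Q² (T(Q) = Q² + 2 = 2 + Q²)
J = 528/49 (J = -9 + 3*(2 + (2 + 1/7)²) = -9 + 3*(2 + (2 + ⅐)²) = -9 + 3*(2 + (15/7)²) = -9 + 3*(2 + 225/49) = -9 + 3*(323/49) = -9 + 969/49 = 528/49 ≈ 10.776)
(J - 29926)*(26478 - 38603) = (528/49 - 29926)*(26478 - 38603) = -1465846/49*(-12125) = 17773382750/49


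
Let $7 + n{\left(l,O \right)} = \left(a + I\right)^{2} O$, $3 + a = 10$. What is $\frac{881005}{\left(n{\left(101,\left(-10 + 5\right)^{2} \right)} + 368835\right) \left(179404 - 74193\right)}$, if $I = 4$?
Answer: $\frac{881005}{39123025983} \approx 2.2519 \cdot 10^{-5}$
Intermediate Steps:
$a = 7$ ($a = -3 + 10 = 7$)
$n{\left(l,O \right)} = -7 + 121 O$ ($n{\left(l,O \right)} = -7 + \left(7 + 4\right)^{2} O = -7 + 11^{2} O = -7 + 121 O$)
$\frac{881005}{\left(n{\left(101,\left(-10 + 5\right)^{2} \right)} + 368835\right) \left(179404 - 74193\right)} = \frac{881005}{\left(\left(-7 + 121 \left(-10 + 5\right)^{2}\right) + 368835\right) \left(179404 - 74193\right)} = \frac{881005}{\left(\left(-7 + 121 \left(-5\right)^{2}\right) + 368835\right) 105211} = \frac{881005}{\left(\left(-7 + 121 \cdot 25\right) + 368835\right) 105211} = \frac{881005}{\left(\left(-7 + 3025\right) + 368835\right) 105211} = \frac{881005}{\left(3018 + 368835\right) 105211} = \frac{881005}{371853 \cdot 105211} = \frac{881005}{39123025983}$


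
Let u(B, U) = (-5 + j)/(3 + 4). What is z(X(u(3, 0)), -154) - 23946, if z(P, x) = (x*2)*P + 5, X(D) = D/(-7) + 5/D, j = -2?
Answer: -22445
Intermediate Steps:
u(B, U) = -1 (u(B, U) = (-5 - 2)/(3 + 4) = -7/7 = -7*⅐ = -1)
X(D) = 5/D - D/7 (X(D) = D*(-⅐) + 5/D = -D/7 + 5/D = 5/D - D/7)
z(P, x) = 5 + 2*P*x (z(P, x) = (2*x)*P + 5 = 2*P*x + 5 = 5 + 2*P*x)
z(X(u(3, 0)), -154) - 23946 = (5 + 2*(5/(-1) - ⅐*(-1))*(-154)) - 23946 = (5 + 2*(5*(-1) + ⅐)*(-154)) - 23946 = (5 + 2*(-5 + ⅐)*(-154)) - 23946 = (5 + 2*(-34/7)*(-154)) - 23946 = (5 + 1496) - 23946 = 1501 - 23946 = -22445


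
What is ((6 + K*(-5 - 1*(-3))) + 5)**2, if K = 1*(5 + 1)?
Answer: 1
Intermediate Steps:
K = 6 (K = 1*6 = 6)
((6 + K*(-5 - 1*(-3))) + 5)**2 = ((6 + 6*(-5 - 1*(-3))) + 5)**2 = ((6 + 6*(-5 + 3)) + 5)**2 = ((6 + 6*(-2)) + 5)**2 = ((6 - 12) + 5)**2 = (-6 + 5)**2 = (-1)**2 = 1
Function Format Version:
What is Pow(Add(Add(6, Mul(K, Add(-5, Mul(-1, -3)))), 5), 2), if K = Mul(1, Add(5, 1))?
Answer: 1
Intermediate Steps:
K = 6 (K = Mul(1, 6) = 6)
Pow(Add(Add(6, Mul(K, Add(-5, Mul(-1, -3)))), 5), 2) = Pow(Add(Add(6, Mul(6, Add(-5, Mul(-1, -3)))), 5), 2) = Pow(Add(Add(6, Mul(6, Add(-5, 3))), 5), 2) = Pow(Add(Add(6, Mul(6, -2)), 5), 2) = Pow(Add(Add(6, -12), 5), 2) = Pow(Add(-6, 5), 2) = Pow(-1, 2) = 1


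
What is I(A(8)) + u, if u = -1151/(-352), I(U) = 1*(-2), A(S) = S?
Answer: 447/352 ≈ 1.2699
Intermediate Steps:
I(U) = -2
u = 1151/352 (u = -1151*(-1/352) = 1151/352 ≈ 3.2699)
I(A(8)) + u = -2 + 1151/352 = 447/352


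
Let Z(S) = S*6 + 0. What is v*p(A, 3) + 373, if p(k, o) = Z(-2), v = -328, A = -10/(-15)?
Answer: 4309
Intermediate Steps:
A = ⅔ (A = -10*(-1/15) = ⅔ ≈ 0.66667)
Z(S) = 6*S (Z(S) = 6*S + 0 = 6*S)
p(k, o) = -12 (p(k, o) = 6*(-2) = -12)
v*p(A, 3) + 373 = -328*(-12) + 373 = 3936 + 373 = 4309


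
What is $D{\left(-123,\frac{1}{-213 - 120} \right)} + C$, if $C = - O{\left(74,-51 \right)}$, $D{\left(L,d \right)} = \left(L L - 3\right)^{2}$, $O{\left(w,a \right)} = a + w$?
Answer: $228795853$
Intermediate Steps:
$D{\left(L,d \right)} = \left(-3 + L^{2}\right)^{2}$ ($D{\left(L,d \right)} = \left(L^{2} - 3\right)^{2} = \left(-3 + L^{2}\right)^{2}$)
$C = -23$ ($C = - (-51 + 74) = \left(-1\right) 23 = -23$)
$D{\left(-123,\frac{1}{-213 - 120} \right)} + C = \left(-3 + \left(-123\right)^{2}\right)^{2} - 23 = \left(-3 + 15129\right)^{2} - 23 = 15126^{2} - 23 = 228795876 - 23 = 228795853$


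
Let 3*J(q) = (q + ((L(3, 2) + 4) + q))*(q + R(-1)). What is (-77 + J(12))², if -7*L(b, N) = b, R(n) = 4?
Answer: 2163841/441 ≈ 4906.7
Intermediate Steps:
L(b, N) = -b/7
J(q) = (4 + q)*(25/7 + 2*q)/3 (J(q) = ((q + ((-⅐*3 + 4) + q))*(q + 4))/3 = ((q + ((-3/7 + 4) + q))*(4 + q))/3 = ((q + (25/7 + q))*(4 + q))/3 = ((25/7 + 2*q)*(4 + q))/3 = ((4 + q)*(25/7 + 2*q))/3 = (4 + q)*(25/7 + 2*q)/3)
(-77 + J(12))² = (-77 + (100/21 + (⅔)*12² + (27/7)*12))² = (-77 + (100/21 + (⅔)*144 + 324/7))² = (-77 + (100/21 + 96 + 324/7))² = (-77 + 3088/21)² = (1471/21)² = 2163841/441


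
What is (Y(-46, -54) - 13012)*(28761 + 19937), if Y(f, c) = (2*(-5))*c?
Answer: -607361456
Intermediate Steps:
Y(f, c) = -10*c
(Y(-46, -54) - 13012)*(28761 + 19937) = (-10*(-54) - 13012)*(28761 + 19937) = (540 - 13012)*48698 = -12472*48698 = -607361456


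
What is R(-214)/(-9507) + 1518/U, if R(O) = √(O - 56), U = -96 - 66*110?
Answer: -253/1226 - I*√30/3169 ≈ -0.20636 - 0.0017284*I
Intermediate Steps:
U = -7356 (U = -96 - 7260 = -7356)
R(O) = √(-56 + O)
R(-214)/(-9507) + 1518/U = √(-56 - 214)/(-9507) + 1518/(-7356) = √(-270)*(-1/9507) + 1518*(-1/7356) = (3*I*√30)*(-1/9507) - 253/1226 = -I*√30/3169 - 253/1226 = -253/1226 - I*√30/3169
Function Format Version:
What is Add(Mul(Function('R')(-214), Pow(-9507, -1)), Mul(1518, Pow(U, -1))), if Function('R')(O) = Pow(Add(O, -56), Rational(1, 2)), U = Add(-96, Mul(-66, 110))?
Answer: Add(Rational(-253, 1226), Mul(Rational(-1, 3169), I, Pow(30, Rational(1, 2)))) ≈ Add(-0.20636, Mul(-0.0017284, I))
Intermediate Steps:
U = -7356 (U = Add(-96, -7260) = -7356)
Function('R')(O) = Pow(Add(-56, O), Rational(1, 2))
Add(Mul(Function('R')(-214), Pow(-9507, -1)), Mul(1518, Pow(U, -1))) = Add(Mul(Pow(Add(-56, -214), Rational(1, 2)), Pow(-9507, -1)), Mul(1518, Pow(-7356, -1))) = Add(Mul(Pow(-270, Rational(1, 2)), Rational(-1, 9507)), Mul(1518, Rational(-1, 7356))) = Add(Mul(Mul(3, I, Pow(30, Rational(1, 2))), Rational(-1, 9507)), Rational(-253, 1226)) = Add(Mul(Rational(-1, 3169), I, Pow(30, Rational(1, 2))), Rational(-253, 1226)) = Add(Rational(-253, 1226), Mul(Rational(-1, 3169), I, Pow(30, Rational(1, 2))))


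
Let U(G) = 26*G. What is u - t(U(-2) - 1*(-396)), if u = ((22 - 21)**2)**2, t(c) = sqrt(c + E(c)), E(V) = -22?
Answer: 1 - sqrt(322) ≈ -16.944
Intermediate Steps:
t(c) = sqrt(-22 + c) (t(c) = sqrt(c - 22) = sqrt(-22 + c))
u = 1 (u = (1**2)**2 = 1**2 = 1)
u - t(U(-2) - 1*(-396)) = 1 - sqrt(-22 + (26*(-2) - 1*(-396))) = 1 - sqrt(-22 + (-52 + 396)) = 1 - sqrt(-22 + 344) = 1 - sqrt(322)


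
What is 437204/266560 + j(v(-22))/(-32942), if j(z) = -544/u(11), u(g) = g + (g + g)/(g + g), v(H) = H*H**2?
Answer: 772203119/470411760 ≈ 1.6415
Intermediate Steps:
v(H) = H**3
u(g) = 1 + g (u(g) = g + (2*g)/((2*g)) = g + (2*g)*(1/(2*g)) = g + 1 = 1 + g)
j(z) = -136/3 (j(z) = -544/(1 + 11) = -544/12 = -544*1/12 = -136/3)
437204/266560 + j(v(-22))/(-32942) = 437204/266560 - 136/3/(-32942) = 437204*(1/266560) - 136/3*(-1/32942) = 109301/66640 + 68/49413 = 772203119/470411760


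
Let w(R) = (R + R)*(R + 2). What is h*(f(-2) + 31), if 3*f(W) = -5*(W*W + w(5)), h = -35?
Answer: 9695/3 ≈ 3231.7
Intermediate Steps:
w(R) = 2*R*(2 + R) (w(R) = (2*R)*(2 + R) = 2*R*(2 + R))
f(W) = -350/3 - 5*W²/3 (f(W) = (-5*(W*W + 2*5*(2 + 5)))/3 = (-5*(W² + 2*5*7))/3 = (-5*(W² + 70))/3 = (-5*(70 + W²))/3 = (-350 - 5*W²)/3 = -350/3 - 5*W²/3)
h*(f(-2) + 31) = -35*((-350/3 - 5/3*(-2)²) + 31) = -35*((-350/3 - 5/3*4) + 31) = -35*((-350/3 - 20/3) + 31) = -35*(-370/3 + 31) = -35*(-277/3) = 9695/3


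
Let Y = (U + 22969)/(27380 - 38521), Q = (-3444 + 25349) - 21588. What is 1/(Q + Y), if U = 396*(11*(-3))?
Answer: 11141/3521796 ≈ 0.0031634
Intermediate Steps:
U = -13068 (U = 396*(-33) = -13068)
Q = 317 (Q = 21905 - 21588 = 317)
Y = -9901/11141 (Y = (-13068 + 22969)/(27380 - 38521) = 9901/(-11141) = 9901*(-1/11141) = -9901/11141 ≈ -0.88870)
1/(Q + Y) = 1/(317 - 9901/11141) = 1/(3521796/11141) = 11141/3521796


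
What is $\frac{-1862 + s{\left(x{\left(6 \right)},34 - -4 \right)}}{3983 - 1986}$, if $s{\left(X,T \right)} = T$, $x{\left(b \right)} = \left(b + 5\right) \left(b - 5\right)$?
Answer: $- \frac{1824}{1997} \approx -0.91337$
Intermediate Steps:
$x{\left(b \right)} = \left(-5 + b\right) \left(5 + b\right)$ ($x{\left(b \right)} = \left(5 + b\right) \left(-5 + b\right) = \left(-5 + b\right) \left(5 + b\right)$)
$\frac{-1862 + s{\left(x{\left(6 \right)},34 - -4 \right)}}{3983 - 1986} = \frac{-1862 + \left(34 - -4\right)}{3983 - 1986} = \frac{-1862 + \left(34 + 4\right)}{1997} = \left(-1862 + 38\right) \frac{1}{1997} = \left(-1824\right) \frac{1}{1997} = - \frac{1824}{1997}$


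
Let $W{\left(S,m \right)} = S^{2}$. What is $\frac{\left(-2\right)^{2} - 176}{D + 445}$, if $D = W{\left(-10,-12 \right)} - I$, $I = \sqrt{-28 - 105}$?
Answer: $- \frac{46870}{148579} - \frac{86 i \sqrt{133}}{148579} \approx -0.31545 - 0.0066752 i$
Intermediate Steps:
$I = i \sqrt{133}$ ($I = \sqrt{-28 - 105} = \sqrt{-133} = i \sqrt{133} \approx 11.533 i$)
$D = 100 - i \sqrt{133}$ ($D = \left(-10\right)^{2} - i \sqrt{133} = 100 - i \sqrt{133} \approx 100.0 - 11.533 i$)
$\frac{\left(-2\right)^{2} - 176}{D + 445} = \frac{\left(-2\right)^{2} - 176}{\left(100 - i \sqrt{133}\right) + 445} = \frac{4 - 176}{545 - i \sqrt{133}} = - \frac{172}{545 - i \sqrt{133}}$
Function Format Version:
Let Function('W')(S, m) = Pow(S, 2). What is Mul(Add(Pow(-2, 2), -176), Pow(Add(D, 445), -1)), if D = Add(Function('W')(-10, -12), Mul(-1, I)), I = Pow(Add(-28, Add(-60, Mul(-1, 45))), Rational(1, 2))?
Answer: Add(Rational(-46870, 148579), Mul(Rational(-86, 148579), I, Pow(133, Rational(1, 2)))) ≈ Add(-0.31545, Mul(-0.0066752, I))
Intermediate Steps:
I = Mul(I, Pow(133, Rational(1, 2))) (I = Pow(Add(-28, Add(-60, -45)), Rational(1, 2)) = Pow(Add(-28, -105), Rational(1, 2)) = Pow(-133, Rational(1, 2)) = Mul(I, Pow(133, Rational(1, 2))) ≈ Mul(11.533, I))
D = Add(100, Mul(-1, I, Pow(133, Rational(1, 2)))) (D = Add(Pow(-10, 2), Mul(-1, Mul(I, Pow(133, Rational(1, 2))))) = Add(100, Mul(-1, I, Pow(133, Rational(1, 2)))) ≈ Add(100.00, Mul(-11.533, I)))
Mul(Add(Pow(-2, 2), -176), Pow(Add(D, 445), -1)) = Mul(Add(Pow(-2, 2), -176), Pow(Add(Add(100, Mul(-1, I, Pow(133, Rational(1, 2)))), 445), -1)) = Mul(Add(4, -176), Pow(Add(545, Mul(-1, I, Pow(133, Rational(1, 2)))), -1)) = Mul(-172, Pow(Add(545, Mul(-1, I, Pow(133, Rational(1, 2)))), -1))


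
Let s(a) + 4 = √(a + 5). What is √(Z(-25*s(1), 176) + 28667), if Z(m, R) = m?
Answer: √(28767 - 25*√6) ≈ 169.43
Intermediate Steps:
s(a) = -4 + √(5 + a) (s(a) = -4 + √(a + 5) = -4 + √(5 + a))
√(Z(-25*s(1), 176) + 28667) = √(-25*(-4 + √(5 + 1)) + 28667) = √(-25*(-4 + √6) + 28667) = √((100 - 25*√6) + 28667) = √(28767 - 25*√6)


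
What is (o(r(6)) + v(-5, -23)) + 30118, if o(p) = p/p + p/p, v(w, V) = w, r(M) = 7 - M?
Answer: 30115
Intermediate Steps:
o(p) = 2 (o(p) = 1 + 1 = 2)
(o(r(6)) + v(-5, -23)) + 30118 = (2 - 5) + 30118 = -3 + 30118 = 30115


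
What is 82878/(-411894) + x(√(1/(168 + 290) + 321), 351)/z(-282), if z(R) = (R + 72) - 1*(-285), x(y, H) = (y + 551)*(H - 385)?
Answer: -429035447/1716225 - 17*√67334702/17175 ≈ -258.11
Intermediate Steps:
x(y, H) = (-385 + H)*(551 + y) (x(y, H) = (551 + y)*(-385 + H) = (-385 + H)*(551 + y))
z(R) = 357 + R (z(R) = (72 + R) + 285 = 357 + R)
82878/(-411894) + x(√(1/(168 + 290) + 321), 351)/z(-282) = 82878/(-411894) + (-212135 - 385*√(1/(168 + 290) + 321) + 551*351 + 351*√(1/(168 + 290) + 321))/(357 - 282) = 82878*(-1/411894) + (-212135 - 385*√(1/458 + 321) + 193401 + 351*√(1/458 + 321))/75 = -13813/68649 + (-212135 - 385*√(1/458 + 321) + 193401 + 351*√(1/458 + 321))*(1/75) = -13813/68649 + (-212135 - 385*√67334702/458 + 193401 + 351*√(147019/458))*(1/75) = -13813/68649 + (-212135 - 385*√67334702/458 + 193401 + 351*(√67334702/458))*(1/75) = -13813/68649 + (-212135 - 385*√67334702/458 + 193401 + 351*√67334702/458)*(1/75) = -13813/68649 + (-18734 - 17*√67334702/229)*(1/75) = -13813/68649 + (-18734/75 - 17*√67334702/17175) = -429035447/1716225 - 17*√67334702/17175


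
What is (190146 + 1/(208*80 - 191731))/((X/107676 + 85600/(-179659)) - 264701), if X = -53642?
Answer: -322024498891820579970/448289844335440073771 ≈ -0.71834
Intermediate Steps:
(190146 + 1/(208*80 - 191731))/((X/107676 + 85600/(-179659)) - 264701) = (190146 + 1/(208*80 - 191731))/((-53642/107676 + 85600/(-179659)) - 264701) = (190146 + 1/(16640 - 191731))/((-53642*1/107676 + 85600*(-1/179659)) - 264701) = (190146 + 1/(-175091))/((-26821/53838 - 85600/179659) - 264701) = (190146 - 1/175091)/(-9427166839/9672481242 - 264701) = 33292853285/(175091*(-2560324884405481/9672481242)) = (33292853285/175091)*(-9672481242/2560324884405481) = -322024498891820579970/448289844335440073771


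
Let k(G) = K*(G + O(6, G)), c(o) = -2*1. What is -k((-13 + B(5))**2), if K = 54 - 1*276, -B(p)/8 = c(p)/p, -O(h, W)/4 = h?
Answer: 399822/25 ≈ 15993.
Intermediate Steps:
O(h, W) = -4*h
c(o) = -2
B(p) = 16/p (B(p) = -(-16)/p = 16/p)
K = -222 (K = 54 - 276 = -222)
k(G) = 5328 - 222*G (k(G) = -222*(G - 4*6) = -222*(G - 24) = -222*(-24 + G) = 5328 - 222*G)
-k((-13 + B(5))**2) = -(5328 - 222*(-13 + 16/5)**2) = -(5328 - 222*(-49/5)**2) = -(5328 - 222*2401/25) = -(5328 - 533022/25) = -1*(-399822/25) = 399822/25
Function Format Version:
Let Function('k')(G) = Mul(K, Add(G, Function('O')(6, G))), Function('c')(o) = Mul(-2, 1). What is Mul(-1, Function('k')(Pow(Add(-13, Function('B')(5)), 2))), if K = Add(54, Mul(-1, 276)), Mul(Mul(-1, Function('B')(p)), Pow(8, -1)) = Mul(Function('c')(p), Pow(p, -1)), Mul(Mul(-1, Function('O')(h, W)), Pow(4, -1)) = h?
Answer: Rational(399822, 25) ≈ 15993.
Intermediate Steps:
Function('O')(h, W) = Mul(-4, h)
Function('c')(o) = -2
Function('B')(p) = Mul(16, Pow(p, -1)) (Function('B')(p) = Mul(-8, Mul(-2, Pow(p, -1))) = Mul(16, Pow(p, -1)))
K = -222 (K = Add(54, -276) = -222)
Function('k')(G) = Add(5328, Mul(-222, G)) (Function('k')(G) = Mul(-222, Add(G, Mul(-4, 6))) = Mul(-222, Add(G, -24)) = Mul(-222, Add(-24, G)) = Add(5328, Mul(-222, G)))
Mul(-1, Function('k')(Pow(Add(-13, Function('B')(5)), 2))) = Mul(-1, Add(5328, Mul(-222, Pow(Add(-13, Mul(16, Pow(5, -1))), 2)))) = Mul(-1, Add(5328, Mul(-222, Pow(Add(-13, Mul(16, Rational(1, 5))), 2)))) = Mul(-1, Add(5328, Mul(-222, Pow(Add(-13, Rational(16, 5)), 2)))) = Mul(-1, Add(5328, Mul(-222, Pow(Rational(-49, 5), 2)))) = Mul(-1, Add(5328, Mul(-222, Rational(2401, 25)))) = Mul(-1, Add(5328, Rational(-533022, 25))) = Mul(-1, Rational(-399822, 25)) = Rational(399822, 25)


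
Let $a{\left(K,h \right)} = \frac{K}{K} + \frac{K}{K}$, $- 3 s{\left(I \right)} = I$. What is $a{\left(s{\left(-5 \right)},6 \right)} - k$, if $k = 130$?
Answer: $-128$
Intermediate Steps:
$s{\left(I \right)} = - \frac{I}{3}$
$a{\left(K,h \right)} = 2$ ($a{\left(K,h \right)} = 1 + 1 = 2$)
$a{\left(s{\left(-5 \right)},6 \right)} - k = 2 - 130 = -128$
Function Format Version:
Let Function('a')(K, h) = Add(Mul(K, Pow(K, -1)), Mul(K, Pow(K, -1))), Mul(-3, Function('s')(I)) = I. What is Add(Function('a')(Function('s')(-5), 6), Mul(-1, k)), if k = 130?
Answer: -128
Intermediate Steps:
Function('s')(I) = Mul(Rational(-1, 3), I)
Function('a')(K, h) = 2 (Function('a')(K, h) = Add(1, 1) = 2)
Add(Function('a')(Function('s')(-5), 6), Mul(-1, k)) = Add(2, Mul(-1, 130)) = Add(2, -130) = -128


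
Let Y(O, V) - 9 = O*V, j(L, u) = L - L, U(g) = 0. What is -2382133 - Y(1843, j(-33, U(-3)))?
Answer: -2382142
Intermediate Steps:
j(L, u) = 0
Y(O, V) = 9 + O*V
-2382133 - Y(1843, j(-33, U(-3))) = -2382133 - (9 + 1843*0) = -2382133 - (9 + 0) = -2382133 - 1*9 = -2382133 - 9 = -2382142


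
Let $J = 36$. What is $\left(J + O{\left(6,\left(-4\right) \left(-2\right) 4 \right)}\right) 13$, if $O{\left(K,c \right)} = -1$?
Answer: $455$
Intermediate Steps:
$\left(J + O{\left(6,\left(-4\right) \left(-2\right) 4 \right)}\right) 13 = \left(36 - 1\right) 13 = 35 \cdot 13 = 455$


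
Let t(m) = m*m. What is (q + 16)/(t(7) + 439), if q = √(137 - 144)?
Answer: 2/61 + I*√7/488 ≈ 0.032787 + 0.0054216*I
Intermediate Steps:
q = I*√7 (q = √(-7) = I*√7 ≈ 2.6458*I)
t(m) = m²
(q + 16)/(t(7) + 439) = (I*√7 + 16)/(7² + 439) = (16 + I*√7)/(49 + 439) = (16 + I*√7)/488 = (16 + I*√7)*(1/488) = 2/61 + I*√7/488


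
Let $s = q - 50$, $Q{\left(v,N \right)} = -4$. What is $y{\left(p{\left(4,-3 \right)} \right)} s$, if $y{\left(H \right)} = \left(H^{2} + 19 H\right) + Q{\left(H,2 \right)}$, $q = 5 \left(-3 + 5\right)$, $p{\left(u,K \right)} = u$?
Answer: $-3520$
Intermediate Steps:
$q = 10$ ($q = 5 \cdot 2 = 10$)
$y{\left(H \right)} = -4 + H^{2} + 19 H$ ($y{\left(H \right)} = \left(H^{2} + 19 H\right) - 4 = -4 + H^{2} + 19 H$)
$s = -40$ ($s = 10 - 50 = -40$)
$y{\left(p{\left(4,-3 \right)} \right)} s = \left(-4 + 4^{2} + 19 \cdot 4\right) \left(-40\right) = \left(-4 + 16 + 76\right) \left(-40\right) = 88 \left(-40\right) = -3520$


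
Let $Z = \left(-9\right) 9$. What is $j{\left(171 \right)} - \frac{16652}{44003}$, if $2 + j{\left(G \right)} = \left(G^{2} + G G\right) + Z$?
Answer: $\frac{2569714545}{44003} \approx 58399.0$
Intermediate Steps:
$Z = -81$
$j{\left(G \right)} = -83 + 2 G^{2}$ ($j{\left(G \right)} = -2 - \left(81 - G^{2} - G G\right) = -2 + \left(\left(G^{2} + G^{2}\right) - 81\right) = -2 + \left(2 G^{2} - 81\right) = -2 + \left(-81 + 2 G^{2}\right) = -83 + 2 G^{2}$)
$j{\left(171 \right)} - \frac{16652}{44003} = \left(-83 + 2 \cdot 171^{2}\right) - \frac{16652}{44003} = \left(-83 + 2 \cdot 29241\right) - \frac{16652}{44003} = \left(-83 + 58482\right) - \frac{16652}{44003} = 58399 - \frac{16652}{44003} = \frac{2569714545}{44003}$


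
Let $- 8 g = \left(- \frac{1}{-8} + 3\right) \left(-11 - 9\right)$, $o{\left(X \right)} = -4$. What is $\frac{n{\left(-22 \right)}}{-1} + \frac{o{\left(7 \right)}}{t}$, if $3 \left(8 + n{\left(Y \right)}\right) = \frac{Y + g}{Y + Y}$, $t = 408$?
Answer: $\frac{283021}{35904} \approx 7.8827$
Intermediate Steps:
$g = \frac{125}{16}$ ($g = - \frac{\left(- \frac{1}{-8} + 3\right) \left(-11 - 9\right)}{8} = - \frac{\left(\left(-1\right) \left(- \frac{1}{8}\right) + 3\right) \left(-20\right)}{8} = - \frac{\left(\frac{1}{8} + 3\right) \left(-20\right)}{8} = - \frac{\frac{25}{8} \left(-20\right)}{8} = \left(- \frac{1}{8}\right) \left(- \frac{125}{2}\right) = \frac{125}{16} \approx 7.8125$)
$n{\left(Y \right)} = -8 + \frac{\frac{125}{16} + Y}{6 Y}$ ($n{\left(Y \right)} = -8 + \frac{\left(Y + \frac{125}{16}\right) \frac{1}{Y + Y}}{3} = -8 + \frac{\left(\frac{125}{16} + Y\right) \frac{1}{2 Y}}{3} = -8 + \frac{\frac{1}{2} \frac{1}{Y} \left(\frac{125}{16} + Y\right)}{3} = -8 + \frac{\frac{125}{16} + Y}{6 Y}$)
$\frac{n{\left(-22 \right)}}{-1} + \frac{o{\left(7 \right)}}{t} = \frac{\frac{1}{96} \frac{1}{-22} \left(125 - -16544\right)}{-1} - \frac{4}{408} = \frac{1}{96} \left(- \frac{1}{22}\right) \left(125 + 16544\right) \left(-1\right) - \frac{1}{102} = \frac{1}{96} \left(- \frac{1}{22}\right) 16669 \left(-1\right) - \frac{1}{102} = \left(- \frac{16669}{2112}\right) \left(-1\right) - \frac{1}{102} = \frac{16669}{2112} - \frac{1}{102} = \frac{283021}{35904}$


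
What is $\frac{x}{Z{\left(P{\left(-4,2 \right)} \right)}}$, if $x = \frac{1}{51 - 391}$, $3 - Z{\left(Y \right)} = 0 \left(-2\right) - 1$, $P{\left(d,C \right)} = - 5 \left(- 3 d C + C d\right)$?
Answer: $- \frac{1}{1360} \approx -0.00073529$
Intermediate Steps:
$P{\left(d,C \right)} = 10 C d$ ($P{\left(d,C \right)} = - 5 \left(- 3 C d + C d\right) = - 5 \left(- 2 C d\right) = 10 C d$)
$Z{\left(Y \right)} = 4$ ($Z{\left(Y \right)} = 3 - \left(0 \left(-2\right) - 1\right) = 3 - \left(0 - 1\right) = 3 - -1 = 3 + 1 = 4$)
$x = - \frac{1}{340}$ ($x = \frac{1}{-340} = - \frac{1}{340} \approx -0.0029412$)
$\frac{x}{Z{\left(P{\left(-4,2 \right)} \right)}} = - \frac{1}{340 \cdot 4} = \left(- \frac{1}{340}\right) \frac{1}{4} = - \frac{1}{1360}$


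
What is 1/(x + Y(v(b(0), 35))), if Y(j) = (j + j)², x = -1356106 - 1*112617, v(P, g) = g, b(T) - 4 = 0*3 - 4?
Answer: -1/1463823 ≈ -6.8314e-7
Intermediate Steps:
b(T) = 0 (b(T) = 4 + (0*3 - 4) = 4 + (0 - 4) = 4 - 4 = 0)
x = -1468723 (x = -1356106 - 112617 = -1468723)
Y(j) = 4*j² (Y(j) = (2*j)² = 4*j²)
1/(x + Y(v(b(0), 35))) = 1/(-1468723 + 4*35²) = 1/(-1468723 + 4*1225) = 1/(-1468723 + 4900) = 1/(-1463823) = -1/1463823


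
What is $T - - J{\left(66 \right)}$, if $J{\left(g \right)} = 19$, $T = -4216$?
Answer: $-4197$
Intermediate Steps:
$T - - J{\left(66 \right)} = -4216 - \left(-1\right) 19 = -4216 - -19 = -4216 + 19 = -4197$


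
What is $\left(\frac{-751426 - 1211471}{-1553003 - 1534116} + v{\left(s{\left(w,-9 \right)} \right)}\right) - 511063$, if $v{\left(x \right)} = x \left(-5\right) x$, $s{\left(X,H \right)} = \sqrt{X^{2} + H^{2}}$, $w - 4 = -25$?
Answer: $- \frac{1585767715190}{3087119} \approx -5.1367 \cdot 10^{5}$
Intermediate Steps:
$w = -21$ ($w = 4 - 25 = -21$)
$s{\left(X,H \right)} = \sqrt{H^{2} + X^{2}}$
$v{\left(x \right)} = - 5 x^{2}$ ($v{\left(x \right)} = - 5 x x = - 5 x^{2}$)
$\left(\frac{-751426 - 1211471}{-1553003 - 1534116} + v{\left(s{\left(w,-9 \right)} \right)}\right) - 511063 = \left(\frac{-751426 - 1211471}{-1553003 - 1534116} - 5 \left(\sqrt{\left(-9\right)^{2} + \left(-21\right)^{2}}\right)^{2}\right) - 511063 = \left(- \frac{1962897}{-3087119} - 5 \left(\sqrt{81 + 441}\right)^{2}\right) - 511063 = \left(\left(-1962897\right) \left(- \frac{1}{3087119}\right) - 5 \left(\sqrt{522}\right)^{2}\right) - 511063 = \left(\frac{1962897}{3087119} - 5 \left(3 \sqrt{58}\right)^{2}\right) - 511063 = \left(\frac{1962897}{3087119} - 2610\right) - 511063 = - \frac{8055417693}{3087119} - 511063 = - \frac{1585767715190}{3087119}$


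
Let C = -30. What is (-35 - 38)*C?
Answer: 2190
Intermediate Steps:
(-35 - 38)*C = (-35 - 38)*(-30) = -73*(-30) = 2190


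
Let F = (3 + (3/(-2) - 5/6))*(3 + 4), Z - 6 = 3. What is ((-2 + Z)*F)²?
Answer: 9604/9 ≈ 1067.1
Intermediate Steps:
Z = 9 (Z = 6 + 3 = 9)
F = 14/3 (F = (3 + (3*(-½) - 5*⅙))*7 = (3 + (-3/2 - ⅚))*7 = (3 - 7/3)*7 = (⅔)*7 = 14/3 ≈ 4.6667)
((-2 + Z)*F)² = ((-2 + 9)*(14/3))² = (7*(14/3))² = (98/3)² = 9604/9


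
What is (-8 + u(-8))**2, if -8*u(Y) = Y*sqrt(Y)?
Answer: 56 - 32*I*sqrt(2) ≈ 56.0 - 45.255*I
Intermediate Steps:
u(Y) = -Y**(3/2)/8 (u(Y) = -Y*sqrt(Y)/8 = -Y**(3/2)/8)
(-8 + u(-8))**2 = (-8 - (-2)*I*sqrt(2))**2 = (-8 + 2*I*sqrt(2))**2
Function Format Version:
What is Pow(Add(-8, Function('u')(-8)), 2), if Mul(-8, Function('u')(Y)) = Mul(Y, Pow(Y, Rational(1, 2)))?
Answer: Add(56, Mul(-32, I, Pow(2, Rational(1, 2)))) ≈ Add(56.000, Mul(-45.255, I))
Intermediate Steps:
Function('u')(Y) = Mul(Rational(-1, 8), Pow(Y, Rational(3, 2))) (Function('u')(Y) = Mul(Rational(-1, 8), Mul(Y, Pow(Y, Rational(1, 2)))) = Mul(Rational(-1, 8), Pow(Y, Rational(3, 2))))
Pow(Add(-8, Function('u')(-8)), 2) = Pow(Add(-8, Mul(Rational(-1, 8), Pow(-8, Rational(3, 2)))), 2) = Pow(Add(-8, Mul(Rational(-1, 8), Mul(-16, I, Pow(2, Rational(1, 2))))), 2) = Pow(Add(-8, Mul(2, I, Pow(2, Rational(1, 2)))), 2)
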